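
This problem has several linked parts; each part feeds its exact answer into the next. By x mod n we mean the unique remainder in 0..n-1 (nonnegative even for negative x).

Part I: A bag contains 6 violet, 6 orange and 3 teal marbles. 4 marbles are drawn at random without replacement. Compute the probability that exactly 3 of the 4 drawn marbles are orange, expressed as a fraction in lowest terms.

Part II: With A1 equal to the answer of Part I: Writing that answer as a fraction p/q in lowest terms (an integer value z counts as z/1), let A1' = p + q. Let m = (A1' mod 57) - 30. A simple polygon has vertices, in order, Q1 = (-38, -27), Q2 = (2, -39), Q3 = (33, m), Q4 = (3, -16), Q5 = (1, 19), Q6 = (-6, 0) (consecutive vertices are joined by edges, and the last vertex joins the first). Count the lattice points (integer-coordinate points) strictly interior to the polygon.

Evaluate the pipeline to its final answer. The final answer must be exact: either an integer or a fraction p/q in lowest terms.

1310

Part I: total draws C(15,4) = 1365; favorable C(6,3)*C(9,1) = 180; P = 12/91; answer 12/91
Part II: A1 = 12/91; threaded value p + q = 103; m = 16; cross terms: (-38*-39 - 2*-27)=1536, (2*16 - 33*-39)=1319, (33*-16 - 3*16)=-576, (3*19 - 1*-16)=73, (1*0 - -6*19)=114, (-6*-27 - -38*0)=162; twice the area = |2628| = 2628; area = 1314; boundary points = 4 + 1 + 2 + 1 + 1 + 1 = 10; strictly interior points = area - boundary/2 + 1 = 1310; answer 1310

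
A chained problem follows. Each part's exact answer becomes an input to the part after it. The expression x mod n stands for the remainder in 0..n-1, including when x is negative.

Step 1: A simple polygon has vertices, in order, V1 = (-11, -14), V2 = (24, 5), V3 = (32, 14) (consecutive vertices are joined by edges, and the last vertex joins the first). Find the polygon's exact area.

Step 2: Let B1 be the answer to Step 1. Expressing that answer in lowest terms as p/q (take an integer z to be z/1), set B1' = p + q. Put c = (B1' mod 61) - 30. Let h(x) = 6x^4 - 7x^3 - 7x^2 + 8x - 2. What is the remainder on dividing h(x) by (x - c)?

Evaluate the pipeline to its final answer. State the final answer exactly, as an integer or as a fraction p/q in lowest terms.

Step 1: cross terms: (-11*5 - 24*-14)=281, (24*14 - 32*5)=176, (32*-14 - -11*14)=-294; twice the area = |163| = 163; area = 163/2; answer 163/2
Step 2: B1 = 163/2; threaded value p + q = 165; c = 13; remainder = value at the root: 6*(13)^4 - 7*(13)^3 - 7*(13)^2 + 8*(13)^1 - 2 = (171366) + (-15379) + (-1183) + (104) + (-2) = 154906; answer 154906

154906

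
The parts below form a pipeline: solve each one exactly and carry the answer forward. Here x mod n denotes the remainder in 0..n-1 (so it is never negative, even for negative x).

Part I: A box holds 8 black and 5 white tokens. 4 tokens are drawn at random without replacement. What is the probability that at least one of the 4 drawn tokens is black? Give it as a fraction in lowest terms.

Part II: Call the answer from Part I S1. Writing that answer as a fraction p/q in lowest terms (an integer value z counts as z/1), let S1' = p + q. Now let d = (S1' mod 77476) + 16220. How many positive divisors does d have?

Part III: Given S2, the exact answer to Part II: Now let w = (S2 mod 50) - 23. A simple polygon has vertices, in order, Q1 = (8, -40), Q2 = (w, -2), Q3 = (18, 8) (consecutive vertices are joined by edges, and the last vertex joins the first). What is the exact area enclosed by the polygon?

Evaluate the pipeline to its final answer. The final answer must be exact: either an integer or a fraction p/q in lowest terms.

Part I: total draws C(13,4) = 715; complement C(5,4) = 5; favorable 715 - 5 = 710; P = 142/143; answer 142/143
Part II: S1 = 142/143; threaded value p + q = 285; d = 16505; 16505 = 5 * 3301; number of divisors = (1+1) * (1+1) = 4; answer 4
Part III: S2 = 4; w = -19; cross terms: (8*-2 - -19*-40)=-776, (-19*8 - 18*-2)=-116, (18*-40 - 8*8)=-784; twice the area = |-1676| = 1676; area = 838; answer 838

838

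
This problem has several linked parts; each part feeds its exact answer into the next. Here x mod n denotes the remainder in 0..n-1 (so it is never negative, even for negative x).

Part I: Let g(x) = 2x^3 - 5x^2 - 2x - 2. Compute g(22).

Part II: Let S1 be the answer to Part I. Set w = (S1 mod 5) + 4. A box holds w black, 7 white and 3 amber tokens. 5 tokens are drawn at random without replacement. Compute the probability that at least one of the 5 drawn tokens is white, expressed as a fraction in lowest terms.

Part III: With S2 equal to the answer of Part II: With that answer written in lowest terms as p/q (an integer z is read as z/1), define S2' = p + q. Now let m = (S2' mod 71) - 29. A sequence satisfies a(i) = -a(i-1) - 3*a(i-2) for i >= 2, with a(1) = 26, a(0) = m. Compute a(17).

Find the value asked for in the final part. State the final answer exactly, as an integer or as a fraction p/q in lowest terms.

-285394

Part I: 2*(22)^3 - 5*(22)^2 - 2*(22)^1 - 2 = (21296) + (-2420) + (-44) + (-2) = 18830; answer 18830
Part II: S1 = 18830; w = 4; total draws C(14,5) = 2002; complement C(7,5) = 21; favorable 2002 - 21 = 1981; P = 283/286; answer 283/286
Part III: S2 = 283/286; threaded value p + q = 569; m = -28; a(2) = -1*(26) - 3*(-28) = 58; iterating: a(2)=58, a(3)=-136, a(4)=-38, a(5)=446, a(6)=-332, a(7)=-1006, a(8)=2002, a(9)=1016, a(10)=-7022, a(11)=3974, a(12)=17092, a(13)=-29014, a(14)=-22262, a(15)=109304, a(16)=-42518, a(17)=-285394; answer -285394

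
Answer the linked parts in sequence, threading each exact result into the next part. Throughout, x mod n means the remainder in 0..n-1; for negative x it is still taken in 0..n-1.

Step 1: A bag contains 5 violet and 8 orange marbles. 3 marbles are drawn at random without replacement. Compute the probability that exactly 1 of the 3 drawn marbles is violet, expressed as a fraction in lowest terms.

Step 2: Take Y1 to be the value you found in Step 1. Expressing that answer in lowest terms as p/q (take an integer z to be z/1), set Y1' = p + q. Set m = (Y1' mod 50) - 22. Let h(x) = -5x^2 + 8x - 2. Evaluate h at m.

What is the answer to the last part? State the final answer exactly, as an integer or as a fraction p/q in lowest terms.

-479

Step 1: total draws C(13,3) = 286; favorable C(5,1)*C(8,2) = 140; P = 70/143; answer 70/143
Step 2: Y1 = 70/143; threaded value p + q = 213; m = -9; -5*(-9)^2 + 8*(-9)^1 - 2 = (-405) + (-72) + (-2) = -479; answer -479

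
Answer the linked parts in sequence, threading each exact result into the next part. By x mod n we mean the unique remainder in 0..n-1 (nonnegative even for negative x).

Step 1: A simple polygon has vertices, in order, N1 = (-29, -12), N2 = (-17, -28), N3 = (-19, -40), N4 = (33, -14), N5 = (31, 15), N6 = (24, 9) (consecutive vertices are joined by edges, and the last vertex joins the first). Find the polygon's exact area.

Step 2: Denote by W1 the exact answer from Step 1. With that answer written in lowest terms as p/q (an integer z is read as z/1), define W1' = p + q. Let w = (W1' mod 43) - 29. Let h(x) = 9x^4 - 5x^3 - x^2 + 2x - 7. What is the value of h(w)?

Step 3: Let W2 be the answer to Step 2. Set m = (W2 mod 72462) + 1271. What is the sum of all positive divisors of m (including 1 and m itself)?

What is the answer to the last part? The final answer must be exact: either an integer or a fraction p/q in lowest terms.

Step 1: cross terms: (-29*-28 - -17*-12)=608, (-17*-40 - -19*-28)=148, (-19*-14 - 33*-40)=1586, (33*15 - 31*-14)=929, (31*9 - 24*15)=-81, (24*-12 - -29*9)=-27; twice the area = |3163| = 3163; area = 3163/2; answer 3163/2
Step 2: W1 = 3163/2; threaded value p + q = 3165; w = -3; 9*(-3)^4 - 5*(-3)^3 - 1*(-3)^2 + 2*(-3)^1 - 7 = (729) + (135) + (-9) + (-6) + (-7) = 842; answer 842
Step 3: W2 = 842; m = 2113; 2113 is prime, so its only divisors are 1 and 2113; sigma = 1 + 2113 = 2114; answer 2114

2114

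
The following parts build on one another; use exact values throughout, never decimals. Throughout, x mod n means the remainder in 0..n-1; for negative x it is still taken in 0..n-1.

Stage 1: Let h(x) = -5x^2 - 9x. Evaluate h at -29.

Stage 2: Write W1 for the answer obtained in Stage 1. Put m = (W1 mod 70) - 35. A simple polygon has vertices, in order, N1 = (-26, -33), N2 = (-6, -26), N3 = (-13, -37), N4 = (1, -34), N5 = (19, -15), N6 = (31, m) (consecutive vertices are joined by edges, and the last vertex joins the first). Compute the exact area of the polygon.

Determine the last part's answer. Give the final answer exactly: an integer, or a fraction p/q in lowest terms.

Stage 1: -5*(-29)^2 - 9*(-29)^1 = (-4205) + (261) = -3944; answer -3944
Stage 2: W1 = -3944; m = 11; cross terms: (-26*-26 - -6*-33)=478, (-6*-37 - -13*-26)=-116, (-13*-34 - 1*-37)=479, (1*-15 - 19*-34)=631, (19*11 - 31*-15)=674, (31*-33 - -26*11)=-737; twice the area = |1409| = 1409; area = 1409/2; answer 1409/2

1409/2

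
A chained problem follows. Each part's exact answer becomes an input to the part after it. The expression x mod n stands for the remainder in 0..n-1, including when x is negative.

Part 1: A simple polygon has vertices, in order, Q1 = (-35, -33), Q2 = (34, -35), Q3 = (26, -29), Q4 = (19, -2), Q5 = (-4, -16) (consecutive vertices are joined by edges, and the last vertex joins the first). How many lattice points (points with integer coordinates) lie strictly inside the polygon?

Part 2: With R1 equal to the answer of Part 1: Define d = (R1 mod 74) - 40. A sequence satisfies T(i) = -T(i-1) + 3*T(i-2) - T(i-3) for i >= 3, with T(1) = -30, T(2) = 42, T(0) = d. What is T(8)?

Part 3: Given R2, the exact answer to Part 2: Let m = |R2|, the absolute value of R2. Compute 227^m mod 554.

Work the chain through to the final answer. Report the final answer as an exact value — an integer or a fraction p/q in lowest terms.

427

Part 1: cross terms: (-35*-35 - 34*-33)=2347, (34*-29 - 26*-35)=-76, (26*-2 - 19*-29)=499, (19*-16 - -4*-2)=-312, (-4*-33 - -35*-16)=-428; twice the area = |2030| = 2030; area = 1015; boundary points = 1 + 2 + 1 + 1 + 1 = 6; strictly interior points = area - boundary/2 + 1 = 1013; answer 1013
Part 2: R1 = 1013; d = 11; T(3) = -1*(42) + 3*(-30) - 1*(11) = -143; iterating: T(3)=-143, T(4)=299, T(5)=-770, T(6)=1810, T(7)=-4419, T(8)=10619; answer 10619
Part 3: R2 = 10619; m = 10619; squarings mod 554: 227^1=227, 227^2=7, 227^4=49, 227^8=185, 227^16=431, 227^32=171, 227^64=433, 227^128=237, 227^256=215, 227^512=243, 227^1024=325, 227^2048=365, 227^4096=265, 227^8192=421; 227^10619 = 227^1 * 227^2 * 227^8 * 227^16 * 227^32 * 227^64 * 227^256 * 227^2048 * 227^8192 = 427 (mod 554); answer 427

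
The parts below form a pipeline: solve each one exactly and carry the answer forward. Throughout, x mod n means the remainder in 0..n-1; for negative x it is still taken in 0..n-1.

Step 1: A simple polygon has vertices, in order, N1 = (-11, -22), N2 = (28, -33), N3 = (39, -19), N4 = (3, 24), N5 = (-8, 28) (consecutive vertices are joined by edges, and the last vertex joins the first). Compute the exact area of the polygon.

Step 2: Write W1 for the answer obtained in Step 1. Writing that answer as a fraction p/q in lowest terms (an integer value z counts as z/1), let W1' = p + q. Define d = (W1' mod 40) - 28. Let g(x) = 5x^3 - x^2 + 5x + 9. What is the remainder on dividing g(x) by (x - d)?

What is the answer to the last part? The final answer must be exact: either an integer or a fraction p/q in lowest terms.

-34742

Step 1: cross terms: (-11*-33 - 28*-22)=979, (28*-19 - 39*-33)=755, (39*24 - 3*-19)=993, (3*28 - -8*24)=276, (-8*-22 - -11*28)=484; twice the area = |3487| = 3487; area = 3487/2; answer 3487/2
Step 2: W1 = 3487/2; threaded value p + q = 3489; d = -19; remainder = value at the root: 5*(-19)^3 - 1*(-19)^2 + 5*(-19)^1 + 9 = (-34295) + (-361) + (-95) + (9) = -34742; answer -34742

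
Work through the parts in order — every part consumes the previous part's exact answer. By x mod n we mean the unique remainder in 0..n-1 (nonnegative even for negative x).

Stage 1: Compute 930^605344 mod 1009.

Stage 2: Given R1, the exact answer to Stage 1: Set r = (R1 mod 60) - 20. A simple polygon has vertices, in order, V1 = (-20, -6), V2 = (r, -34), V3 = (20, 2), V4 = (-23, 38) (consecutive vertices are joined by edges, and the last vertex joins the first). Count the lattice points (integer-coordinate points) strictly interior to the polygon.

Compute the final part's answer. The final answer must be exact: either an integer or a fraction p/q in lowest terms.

1602

Stage 1: squarings mod 1009: 930^1=930, 930^2=187, 930^4=663, 930^8=654, 930^16=909, 930^32=919, 930^64=28, 930^128=784, 930^256=175, 930^512=355, 930^1024=909, 930^2048=919, 930^4096=28, 930^8192=784, 930^16384=175, 930^32768=355, 930^65536=909, 930^131072=919, 930^262144=28, 930^524288=784; 930^605344 = 930^32 * 930^128 * 930^1024 * 930^2048 * 930^4096 * 930^8192 * 930^65536 * 930^524288 = 338 (mod 1009); answer 338
Stage 2: R1 = 338; r = 18; cross terms: (-20*-34 - 18*-6)=788, (18*2 - 20*-34)=716, (20*38 - -23*2)=806, (-23*-6 - -20*38)=898; twice the area = |3208| = 3208; area = 1604; boundary points = 2 + 2 + 1 + 1 = 6; strictly interior points = area - boundary/2 + 1 = 1602; answer 1602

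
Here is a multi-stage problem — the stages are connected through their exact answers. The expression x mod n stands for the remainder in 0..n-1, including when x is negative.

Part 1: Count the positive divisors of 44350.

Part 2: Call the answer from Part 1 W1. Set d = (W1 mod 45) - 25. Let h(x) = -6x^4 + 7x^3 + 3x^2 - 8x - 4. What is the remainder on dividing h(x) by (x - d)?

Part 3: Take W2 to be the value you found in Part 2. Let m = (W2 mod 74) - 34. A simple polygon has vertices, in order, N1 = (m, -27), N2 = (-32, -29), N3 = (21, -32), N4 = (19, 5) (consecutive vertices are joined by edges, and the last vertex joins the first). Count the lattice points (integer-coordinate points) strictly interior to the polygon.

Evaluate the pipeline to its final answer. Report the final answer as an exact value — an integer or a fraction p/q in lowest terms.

Part 1: 44350 = 2 * 5^2 * 887; number of divisors = (1+1) * (2+1) * (1+1) = 12; answer 12
Part 2: W1 = 12; d = -13; remainder = value at the root: -6*(-13)^4 + 7*(-13)^3 + 3*(-13)^2 - 8*(-13)^1 - 4 = (-171366) + (-15379) + (507) + (104) + (-4) = -186138; answer -186138
Part 3: W2 = -186138; m = 12; cross terms: (12*-29 - -32*-27)=-1212, (-32*-32 - 21*-29)=1633, (21*5 - 19*-32)=713, (19*-27 - 12*5)=-573; twice the area = |561| = 561; area = 561/2; boundary points = 2 + 1 + 1 + 1 = 5; strictly interior points = area - boundary/2 + 1 = 279; answer 279

279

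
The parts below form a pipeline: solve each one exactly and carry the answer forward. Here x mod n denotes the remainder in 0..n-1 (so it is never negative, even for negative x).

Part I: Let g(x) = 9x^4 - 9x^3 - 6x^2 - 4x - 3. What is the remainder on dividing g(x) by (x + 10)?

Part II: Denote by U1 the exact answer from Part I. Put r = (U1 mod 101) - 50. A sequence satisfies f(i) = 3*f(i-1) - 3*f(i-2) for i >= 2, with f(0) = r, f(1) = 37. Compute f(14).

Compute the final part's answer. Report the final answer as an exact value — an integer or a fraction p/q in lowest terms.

52488

Part I: remainder = value at the root: 9*(-10)^4 - 9*(-10)^3 - 6*(-10)^2 - 4*(-10)^1 - 3 = (90000) + (9000) + (-600) + (40) + (-3) = 98437; answer 98437
Part II: U1 = 98437; r = 13; f(2) = 3*(37) - 3*(13) = 72; iterating: f(2)=72, f(3)=105, f(4)=99, f(5)=-18, f(6)=-351, f(7)=-999, f(8)=-1944, f(9)=-2835, f(10)=-2673, f(11)=486, f(12)=9477, f(13)=26973, f(14)=52488; answer 52488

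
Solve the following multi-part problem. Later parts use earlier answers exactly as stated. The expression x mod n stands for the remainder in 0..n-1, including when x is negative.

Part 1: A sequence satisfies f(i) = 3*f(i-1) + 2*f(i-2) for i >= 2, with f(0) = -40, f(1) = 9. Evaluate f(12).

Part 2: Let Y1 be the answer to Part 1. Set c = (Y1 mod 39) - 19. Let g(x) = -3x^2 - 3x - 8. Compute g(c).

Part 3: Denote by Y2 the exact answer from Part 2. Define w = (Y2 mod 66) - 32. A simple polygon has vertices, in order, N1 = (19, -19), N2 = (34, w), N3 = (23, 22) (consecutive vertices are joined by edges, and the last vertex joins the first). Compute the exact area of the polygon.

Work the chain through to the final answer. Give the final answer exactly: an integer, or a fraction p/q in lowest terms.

Part 1: f(2) = 3*(9) + 2*(-40) = -53; iterating: f(2)=-53, f(3)=-141, f(4)=-529, f(5)=-1869, f(6)=-6665, f(7)=-23733, f(8)=-84529, f(9)=-301053, f(10)=-1072217, f(11)=-3818757, f(12)=-13600705; answer -13600705
Part 2: Y1 = -13600705; c = 19; -3*(19)^2 - 3*(19)^1 - 8 = (-1083) + (-57) + (-8) = -1148; answer -1148
Part 3: Y2 = -1148; w = 8; cross terms: (19*8 - 34*-19)=798, (34*22 - 23*8)=564, (23*-19 - 19*22)=-855; twice the area = |507| = 507; area = 507/2; answer 507/2

507/2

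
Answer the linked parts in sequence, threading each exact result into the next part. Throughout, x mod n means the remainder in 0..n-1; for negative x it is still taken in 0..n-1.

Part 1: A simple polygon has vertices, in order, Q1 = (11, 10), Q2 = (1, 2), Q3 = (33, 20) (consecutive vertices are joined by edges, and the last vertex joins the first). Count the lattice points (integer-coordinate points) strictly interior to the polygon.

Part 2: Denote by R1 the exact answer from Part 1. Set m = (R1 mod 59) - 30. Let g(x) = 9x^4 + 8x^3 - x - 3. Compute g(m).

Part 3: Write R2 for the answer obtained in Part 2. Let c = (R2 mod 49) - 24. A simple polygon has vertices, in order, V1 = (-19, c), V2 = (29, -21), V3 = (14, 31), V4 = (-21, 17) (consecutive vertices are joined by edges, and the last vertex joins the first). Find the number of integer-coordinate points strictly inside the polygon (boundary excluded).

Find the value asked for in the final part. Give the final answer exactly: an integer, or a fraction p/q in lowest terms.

Part 1: cross terms: (11*2 - 1*10)=12, (1*20 - 33*2)=-46, (33*10 - 11*20)=110; twice the area = |76| = 76; area = 38; boundary points = 2 + 2 + 2 = 6; strictly interior points = area - boundary/2 + 1 = 36; answer 36
Part 2: R1 = 36; m = 6; 9*(6)^4 + 8*(6)^3 - 1*(6)^1 - 3 = (11664) + (1728) + (-6) + (-3) = 13383; answer 13383
Part 3: R2 = 13383; c = -18; cross terms: (-19*-21 - 29*-18)=921, (29*31 - 14*-21)=1193, (14*17 - -21*31)=889, (-21*-18 - -19*17)=701; twice the area = |3704| = 3704; area = 1852; boundary points = 3 + 1 + 7 + 1 = 12; strictly interior points = area - boundary/2 + 1 = 1847; answer 1847

1847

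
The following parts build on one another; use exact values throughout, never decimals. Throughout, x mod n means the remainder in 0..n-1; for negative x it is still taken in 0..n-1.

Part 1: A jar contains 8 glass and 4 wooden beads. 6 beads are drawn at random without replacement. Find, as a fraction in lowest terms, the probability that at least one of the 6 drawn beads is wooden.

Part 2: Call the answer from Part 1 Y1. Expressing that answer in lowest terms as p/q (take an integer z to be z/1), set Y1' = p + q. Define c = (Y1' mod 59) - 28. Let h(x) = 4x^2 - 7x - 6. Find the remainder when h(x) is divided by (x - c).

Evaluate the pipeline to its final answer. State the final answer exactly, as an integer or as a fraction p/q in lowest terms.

Part 1: total draws C(12,6) = 924; complement C(8,6) = 28; favorable 924 - 28 = 896; P = 32/33; answer 32/33
Part 2: Y1 = 32/33; threaded value p + q = 65; c = -22; remainder = value at the root: 4*(-22)^2 - 7*(-22)^1 - 6 = (1936) + (154) + (-6) = 2084; answer 2084

2084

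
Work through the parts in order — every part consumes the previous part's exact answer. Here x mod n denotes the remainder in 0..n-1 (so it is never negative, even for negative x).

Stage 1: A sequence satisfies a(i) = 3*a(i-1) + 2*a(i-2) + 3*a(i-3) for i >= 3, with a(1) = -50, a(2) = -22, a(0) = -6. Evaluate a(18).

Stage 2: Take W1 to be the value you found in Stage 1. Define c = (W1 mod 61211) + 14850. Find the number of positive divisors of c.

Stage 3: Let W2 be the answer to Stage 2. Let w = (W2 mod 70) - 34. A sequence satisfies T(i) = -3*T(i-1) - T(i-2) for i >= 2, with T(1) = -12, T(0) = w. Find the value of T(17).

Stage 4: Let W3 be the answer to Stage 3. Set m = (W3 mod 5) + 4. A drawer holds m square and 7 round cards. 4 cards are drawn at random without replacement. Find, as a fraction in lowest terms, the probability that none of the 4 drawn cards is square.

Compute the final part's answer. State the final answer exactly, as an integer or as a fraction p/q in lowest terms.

Stage 1: a(3) = 3*(-22) + 2*(-50) + 3*(-6) = -184; iterating: a(3)=-184, a(4)=-746, a(5)=-2672, a(6)=-10060, a(7)=-37762, a(8)=-141422, a(9)=-529970, a(10)=-1986040, a(11)=-7442326, a(12)=-27888968, a(13)=-104509676, a(14)=-391633942, a(15)=-1467588082, a(16)=-5499561158, a(17)=-20608761464, a(18)=-77228170954; answer -77228170954
Stage 2: W1 = -77228170954; c = 48688; 48688 = 2^4 * 17 * 179; number of divisors = (4+1) * (1+1) * (1+1) = 20; answer 20
Stage 3: W2 = 20; w = -14; T(2) = -3*(-12) - 1*(-14) = 50; iterating: T(2)=50, T(3)=-138, T(4)=364, T(5)=-954, T(6)=2498, T(7)=-6540, T(8)=17122, T(9)=-44826, T(10)=117356, T(11)=-307242, T(12)=804370, T(13)=-2105868, T(14)=5513234, T(15)=-14433834, T(16)=37788268, T(17)=-98930970; answer -98930970
Stage 4: W3 = -98930970; m = 4; total draws C(11,4) = 330; favorable C(7,4) = 35; P = 7/66; answer 7/66

7/66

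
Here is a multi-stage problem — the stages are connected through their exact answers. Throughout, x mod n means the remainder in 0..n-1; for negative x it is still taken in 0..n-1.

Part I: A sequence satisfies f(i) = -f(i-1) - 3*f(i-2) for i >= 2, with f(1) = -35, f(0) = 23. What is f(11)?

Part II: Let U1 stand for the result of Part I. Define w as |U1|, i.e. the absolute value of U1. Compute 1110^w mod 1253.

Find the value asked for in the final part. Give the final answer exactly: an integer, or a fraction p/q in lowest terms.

9

Part I: f(2) = -1*(-35) - 3*(23) = -34; iterating: f(2)=-34, f(3)=139, f(4)=-37, f(5)=-380, f(6)=491, f(7)=649, f(8)=-2122, f(9)=175, f(10)=6191, f(11)=-6716; answer -6716
Part II: U1 = -6716; w = 6716; squarings mod 1253: 1110^1=1110, 1110^2=401, 1110^4=417, 1110^8=975, 1110^16=851, 1110^32=1220, 1110^64=1089, 1110^128=583, 1110^256=326, 1110^512=1024, 1110^1024=1068, 1110^2048=394, 1110^4096=1117; 1110^6716 = 1110^4 * 1110^8 * 1110^16 * 1110^32 * 1110^512 * 1110^2048 * 1110^4096 = 9 (mod 1253); answer 9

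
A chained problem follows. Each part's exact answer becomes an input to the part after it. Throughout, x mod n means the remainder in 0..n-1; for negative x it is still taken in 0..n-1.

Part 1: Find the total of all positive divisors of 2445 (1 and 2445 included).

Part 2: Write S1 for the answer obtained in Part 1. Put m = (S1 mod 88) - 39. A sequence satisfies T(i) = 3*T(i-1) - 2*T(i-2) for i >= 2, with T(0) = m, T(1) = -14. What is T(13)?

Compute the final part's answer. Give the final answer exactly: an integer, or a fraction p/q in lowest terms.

-319424

Part 1: 2445 = 3 * 5 * 163; sigma = (1 + 3) * (1 + 5) * (1 + 163) = 4 * 6 * 164 = 3936; answer 3936
Part 2: S1 = 3936; m = 25; T(2) = 3*(-14) - 2*(25) = -92; iterating: T(2)=-92, T(3)=-248, T(4)=-560, T(5)=-1184, T(6)=-2432, T(7)=-4928, T(8)=-9920, T(9)=-19904, T(10)=-39872, T(11)=-79808, T(12)=-159680, T(13)=-319424; answer -319424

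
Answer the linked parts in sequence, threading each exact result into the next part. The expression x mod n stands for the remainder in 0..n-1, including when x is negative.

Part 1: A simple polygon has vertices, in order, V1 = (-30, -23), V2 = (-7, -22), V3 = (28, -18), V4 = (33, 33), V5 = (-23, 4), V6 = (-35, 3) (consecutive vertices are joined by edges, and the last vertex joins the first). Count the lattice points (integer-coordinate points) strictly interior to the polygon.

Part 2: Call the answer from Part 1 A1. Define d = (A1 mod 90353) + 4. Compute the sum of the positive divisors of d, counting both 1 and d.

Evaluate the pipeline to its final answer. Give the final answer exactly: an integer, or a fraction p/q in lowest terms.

Part 1: cross terms: (-30*-22 - -7*-23)=499, (-7*-18 - 28*-22)=742, (28*33 - 33*-18)=1518, (33*4 - -23*33)=891, (-23*3 - -35*4)=71, (-35*-23 - -30*3)=895; twice the area = |4616| = 4616; area = 2308; boundary points = 1 + 1 + 1 + 1 + 1 + 1 = 6; strictly interior points = area - boundary/2 + 1 = 2306; answer 2306
Part 2: A1 = 2306; d = 2310; 2310 = 2 * 3 * 5 * 7 * 11; sigma = (1 + 2) * (1 + 3) * (1 + 5) * (1 + 7) * (1 + 11) = 3 * 4 * 6 * 8 * 12 = 6912; answer 6912

6912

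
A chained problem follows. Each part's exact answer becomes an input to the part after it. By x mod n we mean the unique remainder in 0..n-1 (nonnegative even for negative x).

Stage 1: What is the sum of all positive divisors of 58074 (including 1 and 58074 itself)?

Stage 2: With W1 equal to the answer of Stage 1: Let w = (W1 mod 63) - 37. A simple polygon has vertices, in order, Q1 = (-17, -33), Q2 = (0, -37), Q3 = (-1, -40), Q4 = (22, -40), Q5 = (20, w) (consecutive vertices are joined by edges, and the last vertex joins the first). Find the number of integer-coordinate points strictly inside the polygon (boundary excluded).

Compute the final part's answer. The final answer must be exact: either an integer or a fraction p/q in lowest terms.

Stage 1: 58074 = 2 * 3 * 9679; sigma = (1 + 2) * (1 + 3) * (1 + 9679) = 3 * 4 * 9680 = 116160; answer 116160
Stage 2: W1 = 116160; w = 14; cross terms: (-17*-37 - 0*-33)=629, (0*-40 - -1*-37)=-37, (-1*-40 - 22*-40)=920, (22*14 - 20*-40)=1108, (20*-33 - -17*14)=-422; twice the area = |2198| = 2198; area = 1099; boundary points = 1 + 1 + 23 + 2 + 1 = 28; strictly interior points = area - boundary/2 + 1 = 1086; answer 1086

1086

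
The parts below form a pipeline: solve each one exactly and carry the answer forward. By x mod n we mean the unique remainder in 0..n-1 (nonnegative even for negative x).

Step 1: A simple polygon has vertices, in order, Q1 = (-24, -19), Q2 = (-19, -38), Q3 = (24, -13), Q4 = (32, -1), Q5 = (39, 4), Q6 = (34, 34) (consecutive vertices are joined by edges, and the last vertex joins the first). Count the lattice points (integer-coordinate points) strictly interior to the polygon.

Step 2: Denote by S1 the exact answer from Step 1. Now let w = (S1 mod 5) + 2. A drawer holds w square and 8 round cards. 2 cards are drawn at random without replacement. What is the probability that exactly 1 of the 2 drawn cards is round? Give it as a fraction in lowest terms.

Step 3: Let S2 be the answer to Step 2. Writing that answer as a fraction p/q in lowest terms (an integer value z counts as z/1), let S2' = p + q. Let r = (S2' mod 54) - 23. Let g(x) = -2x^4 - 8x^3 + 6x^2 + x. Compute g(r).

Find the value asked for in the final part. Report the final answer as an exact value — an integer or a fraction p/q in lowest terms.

-11896

Step 1: cross terms: (-24*-38 - -19*-19)=551, (-19*-13 - 24*-38)=1159, (24*-1 - 32*-13)=392, (32*4 - 39*-1)=167, (39*34 - 34*4)=1190, (34*-19 - -24*34)=170; twice the area = |3629| = 3629; area = 3629/2; boundary points = 1 + 1 + 4 + 1 + 5 + 1 = 13; strictly interior points = area - boundary/2 + 1 = 1809; answer 1809
Step 2: S1 = 1809; w = 6; total draws C(14,2) = 91; favorable C(8,1)*C(6,1) = 48; P = 48/91; answer 48/91
Step 3: S2 = 48/91; threaded value p + q = 139; r = 8; -2*(8)^4 - 8*(8)^3 + 6*(8)^2 + 1*(8)^1 = (-8192) + (-4096) + (384) + (8) = -11896; answer -11896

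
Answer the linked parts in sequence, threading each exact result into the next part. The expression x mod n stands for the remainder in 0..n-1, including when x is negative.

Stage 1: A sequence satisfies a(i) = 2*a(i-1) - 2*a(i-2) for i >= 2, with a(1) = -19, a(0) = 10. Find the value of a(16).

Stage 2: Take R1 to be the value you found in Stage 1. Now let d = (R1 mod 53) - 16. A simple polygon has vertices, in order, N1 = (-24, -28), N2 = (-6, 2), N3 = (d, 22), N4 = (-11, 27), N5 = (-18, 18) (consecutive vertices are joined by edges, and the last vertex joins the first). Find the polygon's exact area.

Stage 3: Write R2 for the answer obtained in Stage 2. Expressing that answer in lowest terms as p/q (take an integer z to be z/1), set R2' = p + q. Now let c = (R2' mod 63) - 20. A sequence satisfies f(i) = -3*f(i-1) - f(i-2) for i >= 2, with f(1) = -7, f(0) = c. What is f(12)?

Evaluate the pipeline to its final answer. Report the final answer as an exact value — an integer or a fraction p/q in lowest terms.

Stage 1: a(2) = 2*(-19) - 2*(10) = -58; iterating: a(2)=-58, a(3)=-78, a(4)=-40, a(5)=76, a(6)=232, a(7)=312, a(8)=160, a(9)=-304, a(10)=-928, a(11)=-1248, a(12)=-640, a(13)=1216, a(14)=3712, a(15)=4992, a(16)=2560; answer 2560
Stage 2: R1 = 2560; d = 0; cross terms: (-24*2 - -6*-28)=-216, (-6*22 - 0*2)=-132, (0*27 - -11*22)=242, (-11*18 - -18*27)=288, (-18*-28 - -24*18)=936; twice the area = |1118| = 1118; area = 559; answer 559
Stage 3: R2 = 559; threaded value p + q = 560; c = 36; f(2) = -3*(-7) - 1*(36) = -15; iterating: f(2)=-15, f(3)=52, f(4)=-141, f(5)=371, f(6)=-972, f(7)=2545, f(8)=-6663, f(9)=17444, f(10)=-45669, f(11)=119563, f(12)=-313020; answer -313020

-313020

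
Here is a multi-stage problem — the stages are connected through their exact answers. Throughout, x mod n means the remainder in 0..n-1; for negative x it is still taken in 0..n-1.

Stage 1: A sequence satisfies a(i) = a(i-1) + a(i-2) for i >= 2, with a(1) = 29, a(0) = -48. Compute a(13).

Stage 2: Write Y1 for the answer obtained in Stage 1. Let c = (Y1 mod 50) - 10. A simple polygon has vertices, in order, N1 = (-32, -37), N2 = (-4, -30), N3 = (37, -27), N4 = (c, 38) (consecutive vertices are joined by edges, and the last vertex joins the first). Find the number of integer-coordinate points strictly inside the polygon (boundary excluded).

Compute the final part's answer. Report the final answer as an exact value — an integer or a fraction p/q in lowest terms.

2147

Stage 1: a(2) = 1*(29) + 1*(-48) = -19; iterating: a(2)=-19, a(3)=10, a(4)=-9, a(5)=1, a(6)=-8, a(7)=-7, a(8)=-15, a(9)=-22, a(10)=-37, a(11)=-59, a(12)=-96, a(13)=-155; answer -155
Stage 2: Y1 = -155; c = 35; cross terms: (-32*-30 - -4*-37)=812, (-4*-27 - 37*-30)=1218, (37*38 - 35*-27)=2351, (35*-37 - -32*38)=-79; twice the area = |4302| = 4302; area = 2151; boundary points = 7 + 1 + 1 + 1 = 10; strictly interior points = area - boundary/2 + 1 = 2147; answer 2147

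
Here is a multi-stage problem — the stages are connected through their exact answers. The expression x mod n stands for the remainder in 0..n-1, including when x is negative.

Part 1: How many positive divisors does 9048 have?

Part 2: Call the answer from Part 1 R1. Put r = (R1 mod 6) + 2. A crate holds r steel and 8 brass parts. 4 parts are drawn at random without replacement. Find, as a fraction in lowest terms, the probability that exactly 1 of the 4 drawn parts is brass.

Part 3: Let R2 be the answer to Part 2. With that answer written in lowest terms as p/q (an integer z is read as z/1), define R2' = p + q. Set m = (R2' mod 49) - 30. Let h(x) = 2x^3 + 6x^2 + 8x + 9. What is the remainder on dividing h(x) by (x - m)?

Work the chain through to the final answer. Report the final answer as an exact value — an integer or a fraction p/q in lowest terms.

Part 1: 9048 = 2^3 * 3 * 13 * 29; number of divisors = (3+1) * (1+1) * (1+1) * (1+1) = 32; answer 32
Part 2: R1 = 32; r = 4; total draws C(12,4) = 495; favorable C(8,1)*C(4,3) = 32; P = 32/495; answer 32/495
Part 3: R2 = 32/495; threaded value p + q = 527; m = 7; remainder = value at the root: 2*(7)^3 + 6*(7)^2 + 8*(7)^1 + 9 = (686) + (294) + (56) + (9) = 1045; answer 1045

1045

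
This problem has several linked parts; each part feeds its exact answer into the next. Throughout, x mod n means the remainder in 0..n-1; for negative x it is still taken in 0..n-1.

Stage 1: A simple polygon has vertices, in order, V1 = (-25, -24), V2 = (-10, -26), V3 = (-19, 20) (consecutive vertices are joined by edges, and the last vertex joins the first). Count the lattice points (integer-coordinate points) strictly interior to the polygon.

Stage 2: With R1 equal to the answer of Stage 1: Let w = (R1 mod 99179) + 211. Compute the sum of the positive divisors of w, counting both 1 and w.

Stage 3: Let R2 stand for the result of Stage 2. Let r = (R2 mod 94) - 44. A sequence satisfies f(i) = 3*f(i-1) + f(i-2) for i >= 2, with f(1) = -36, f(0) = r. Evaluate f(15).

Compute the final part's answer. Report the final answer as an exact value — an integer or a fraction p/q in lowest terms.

-687617688

Stage 1: cross terms: (-25*-26 - -10*-24)=410, (-10*20 - -19*-26)=-694, (-19*-24 - -25*20)=956; twice the area = |672| = 672; area = 336; boundary points = 1 + 1 + 2 = 4; strictly interior points = area - boundary/2 + 1 = 335; answer 335
Stage 2: R1 = 335; w = 546; 546 = 2 * 3 * 7 * 13; sigma = (1 + 2) * (1 + 3) * (1 + 7) * (1 + 13) = 3 * 4 * 8 * 14 = 1344; answer 1344
Stage 3: R2 = 1344; r = -16; f(2) = 3*(-36) + 1*(-16) = -124; iterating: f(2)=-124, f(3)=-408, f(4)=-1348, f(5)=-4452, f(6)=-14704, f(7)=-48564, f(8)=-160396, f(9)=-529752, f(10)=-1749652, f(11)=-5778708, f(12)=-19085776, f(13)=-63036036, f(14)=-208193884, f(15)=-687617688; answer -687617688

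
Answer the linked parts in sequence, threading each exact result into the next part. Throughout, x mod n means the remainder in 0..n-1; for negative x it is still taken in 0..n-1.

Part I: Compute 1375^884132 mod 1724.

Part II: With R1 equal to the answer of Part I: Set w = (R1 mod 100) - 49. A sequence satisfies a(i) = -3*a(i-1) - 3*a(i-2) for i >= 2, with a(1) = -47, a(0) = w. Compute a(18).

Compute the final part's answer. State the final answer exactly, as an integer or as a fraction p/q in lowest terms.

Part I: squarings mod 1724: 1375^1=1375, 1375^2=1121, 1375^4=1569, 1375^8=1613, 1375^16=253, 1375^32=221, 1375^64=569, 1375^128=1373, 1375^256=797, 1375^512=777, 1375^1024=329, 1375^2048=1353, 1375^4096=1445, 1375^8192=261, 1375^16384=885, 1375^32768=529, 1375^65536=553, 1375^131072=661, 1375^262144=749, 1375^524288=701; 1375^884132 = 1375^4 * 1375^32 * 1375^128 * 1375^256 * 1375^1024 * 1375^2048 * 1375^4096 * 1375^8192 * 1375^16384 * 1375^65536 * 1375^262144 * 1375^524288 = 33 (mod 1724); answer 33
Part II: R1 = 33; w = -16; a(2) = -3*(-47) - 3*(-16) = 189; iterating: a(2)=189, a(3)=-426, a(4)=711, a(5)=-855, a(6)=432, a(7)=1269, a(8)=-5103, a(9)=11502, a(10)=-19197, a(11)=23085, a(12)=-11664, a(13)=-34263, a(14)=137781, a(15)=-310554, a(16)=518319, a(17)=-623295, a(18)=314928; answer 314928

314928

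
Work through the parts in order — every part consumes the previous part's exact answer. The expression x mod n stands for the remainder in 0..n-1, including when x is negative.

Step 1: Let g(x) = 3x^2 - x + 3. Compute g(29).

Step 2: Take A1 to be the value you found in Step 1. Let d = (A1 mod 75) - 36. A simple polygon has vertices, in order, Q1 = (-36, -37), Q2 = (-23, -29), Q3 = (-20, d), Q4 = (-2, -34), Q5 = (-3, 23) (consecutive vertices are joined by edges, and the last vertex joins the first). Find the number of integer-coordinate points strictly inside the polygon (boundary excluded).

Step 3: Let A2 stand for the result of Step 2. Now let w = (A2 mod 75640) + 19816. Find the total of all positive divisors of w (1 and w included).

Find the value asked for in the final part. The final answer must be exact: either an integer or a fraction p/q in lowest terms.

23520

Step 1: 3*(29)^2 - 1*(29)^1 + 3 = (2523) + (-29) + (3) = 2497; answer 2497
Step 2: A1 = 2497; d = -14; cross terms: (-36*-29 - -23*-37)=193, (-23*-14 - -20*-29)=-258, (-20*-34 - -2*-14)=652, (-2*23 - -3*-34)=-148, (-3*-37 - -36*23)=939; twice the area = |1378| = 1378; area = 689; boundary points = 1 + 3 + 2 + 1 + 3 = 10; strictly interior points = area - boundary/2 + 1 = 685; answer 685
Step 3: A2 = 685; w = 20501; 20501 = 13 * 19 * 83; sigma = (1 + 13) * (1 + 19) * (1 + 83) = 14 * 20 * 84 = 23520; answer 23520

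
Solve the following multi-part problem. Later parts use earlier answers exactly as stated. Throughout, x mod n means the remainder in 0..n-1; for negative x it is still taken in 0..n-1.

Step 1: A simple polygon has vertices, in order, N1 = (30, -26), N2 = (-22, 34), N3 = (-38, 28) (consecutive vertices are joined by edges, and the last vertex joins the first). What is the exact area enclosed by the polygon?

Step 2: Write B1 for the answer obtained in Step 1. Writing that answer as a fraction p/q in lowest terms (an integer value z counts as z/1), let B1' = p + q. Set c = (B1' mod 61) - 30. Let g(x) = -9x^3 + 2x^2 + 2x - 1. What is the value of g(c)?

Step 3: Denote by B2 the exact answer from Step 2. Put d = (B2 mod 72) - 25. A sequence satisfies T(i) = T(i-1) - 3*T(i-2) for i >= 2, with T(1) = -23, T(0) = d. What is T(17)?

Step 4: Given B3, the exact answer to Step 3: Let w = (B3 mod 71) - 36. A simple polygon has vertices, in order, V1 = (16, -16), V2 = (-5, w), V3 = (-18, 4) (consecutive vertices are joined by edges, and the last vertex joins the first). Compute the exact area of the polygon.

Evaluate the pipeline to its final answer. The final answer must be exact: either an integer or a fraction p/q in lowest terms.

Step 1: cross terms: (30*34 - -22*-26)=448, (-22*28 - -38*34)=676, (-38*-26 - 30*28)=148; twice the area = |1272| = 1272; area = 636; answer 636
Step 2: B1 = 636; threaded value p + q = 637; c = -3; -9*(-3)^3 + 2*(-3)^2 + 2*(-3)^1 - 1 = (243) + (18) + (-6) + (-1) = 254; answer 254
Step 3: B2 = 254; d = 13; T(2) = 1*(-23) - 3*(13) = -62; iterating: T(2)=-62, T(3)=7, T(4)=193, T(5)=172, T(6)=-407, T(7)=-923, T(8)=298, T(9)=3067, T(10)=2173, T(11)=-7028, T(12)=-13547, T(13)=7537, T(14)=48178, T(15)=25567, T(16)=-118967, T(17)=-195668; answer -195668
Step 4: B3 = -195668; w = -28; cross terms: (16*-28 - -5*-16)=-528, (-5*4 - -18*-28)=-524, (-18*-16 - 16*4)=224; twice the area = |-828| = 828; area = 414; answer 414

414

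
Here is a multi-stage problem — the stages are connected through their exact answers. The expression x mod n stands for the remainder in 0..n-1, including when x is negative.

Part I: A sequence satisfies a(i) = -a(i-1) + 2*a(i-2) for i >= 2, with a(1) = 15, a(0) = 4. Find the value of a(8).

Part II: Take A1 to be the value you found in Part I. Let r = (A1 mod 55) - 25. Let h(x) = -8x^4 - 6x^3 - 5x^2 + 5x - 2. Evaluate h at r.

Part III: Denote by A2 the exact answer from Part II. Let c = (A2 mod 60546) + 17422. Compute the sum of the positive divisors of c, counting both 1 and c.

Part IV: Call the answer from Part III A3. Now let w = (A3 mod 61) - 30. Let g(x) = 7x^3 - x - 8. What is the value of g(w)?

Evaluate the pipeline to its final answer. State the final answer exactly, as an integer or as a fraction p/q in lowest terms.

109342

Part I: a(2) = -1*(15) + 2*(4) = -7; iterating: a(2)=-7, a(3)=37, a(4)=-51, a(5)=125, a(6)=-227, a(7)=477, a(8)=-931; answer -931
Part II: A1 = -931; r = -21; -8*(-21)^4 - 6*(-21)^3 - 5*(-21)^2 + 5*(-21)^1 - 2 = (-1555848) + (55566) + (-2205) + (-105) + (-2) = -1502594; answer -1502594
Part III: A2 = -1502594; c = 28478; 28478 = 2 * 29 * 491; sigma = (1 + 2) * (1 + 29) * (1 + 491) = 3 * 30 * 492 = 44280; answer 44280
Part IV: A3 = 44280; w = 25; 7*(25)^3 - 1*(25)^1 - 8 = (109375) + (-25) + (-8) = 109342; answer 109342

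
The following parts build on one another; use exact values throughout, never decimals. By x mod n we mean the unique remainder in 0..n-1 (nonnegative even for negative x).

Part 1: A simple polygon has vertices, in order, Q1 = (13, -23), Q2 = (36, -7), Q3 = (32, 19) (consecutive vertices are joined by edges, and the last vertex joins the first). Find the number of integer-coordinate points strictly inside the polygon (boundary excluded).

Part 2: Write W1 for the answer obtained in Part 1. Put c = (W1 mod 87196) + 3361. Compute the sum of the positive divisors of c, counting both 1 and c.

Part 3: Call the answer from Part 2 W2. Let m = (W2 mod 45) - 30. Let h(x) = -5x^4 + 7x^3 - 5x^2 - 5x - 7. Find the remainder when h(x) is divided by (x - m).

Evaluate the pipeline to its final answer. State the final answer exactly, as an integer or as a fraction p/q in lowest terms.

Part 1: cross terms: (13*-7 - 36*-23)=737, (36*19 - 32*-7)=908, (32*-23 - 13*19)=-983; twice the area = |662| = 662; area = 331; boundary points = 1 + 2 + 1 = 4; strictly interior points = area - boundary/2 + 1 = 330; answer 330
Part 2: W1 = 330; c = 3691; 3691 is prime, so its only divisors are 1 and 3691; sigma = 1 + 3691 = 3692; answer 3692
Part 3: W2 = 3692; m = -28; remainder = value at the root: -5*(-28)^4 + 7*(-28)^3 - 5*(-28)^2 - 5*(-28)^1 - 7 = (-3073280) + (-153664) + (-3920) + (140) + (-7) = -3230731; answer -3230731

-3230731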